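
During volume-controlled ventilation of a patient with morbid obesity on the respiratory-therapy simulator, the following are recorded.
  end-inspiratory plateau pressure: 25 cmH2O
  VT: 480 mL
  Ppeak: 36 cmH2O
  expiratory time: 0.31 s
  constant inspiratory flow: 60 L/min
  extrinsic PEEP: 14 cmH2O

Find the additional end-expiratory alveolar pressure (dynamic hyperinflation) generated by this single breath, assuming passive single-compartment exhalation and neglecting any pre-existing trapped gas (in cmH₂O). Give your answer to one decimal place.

Flow: 60 L/min ÷ 60 = 1 L/s.
R = (PIP − Pplat)/V̇ = (36 − 25) / 1 = 11.0/1 = 11.0 cmH2O·s/L.
C = Vt/(Pplat − PEEP) = 480.0 / (25 − 14) = 480.0/11.0 = 43.636 mL/cmH2O.
τ = R × C = 11.0 × 0.04364 L/cmH2O = 0.48 s.
Fraction remaining = e^(−Te/τ) = e^(−0.31/0.48) = 0.5242; trapped volume = 480.0 × 0.5242 = 251.62 mL.
Additional alveolar pressure from trapping ≈ V_trapped / C = 251.62 / 43.636 = 5.766 cmH2O.

5.8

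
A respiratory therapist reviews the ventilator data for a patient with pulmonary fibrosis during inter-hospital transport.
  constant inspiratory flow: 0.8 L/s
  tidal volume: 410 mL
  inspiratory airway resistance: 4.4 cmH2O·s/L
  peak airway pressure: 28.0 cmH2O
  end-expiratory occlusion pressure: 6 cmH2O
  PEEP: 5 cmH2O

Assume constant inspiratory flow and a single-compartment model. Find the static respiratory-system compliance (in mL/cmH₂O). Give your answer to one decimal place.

Total PEEP = 6 cmH2O (set 5 + intrinsic 1); this is the baseline alveolar pressure.
Equation of motion (constant flow): PIP = Vt/C + R·V̇ + PEEP.
Vt/C = PIP − R·V̇ − PEEP = 28.0 − 4.4×0.8 − 6 = 28.0 − 3.52 − 6 = 18.48 cmH2O.
C = Vt / 18.48 = 410 / 18.48 = 22.186 mL/cmH2O.

22.2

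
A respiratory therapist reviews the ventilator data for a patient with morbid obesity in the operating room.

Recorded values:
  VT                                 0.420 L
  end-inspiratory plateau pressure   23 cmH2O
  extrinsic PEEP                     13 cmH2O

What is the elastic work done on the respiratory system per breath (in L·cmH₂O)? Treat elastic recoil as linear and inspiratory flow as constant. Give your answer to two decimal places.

2.10

Elastic work ≈ ½ × (Pplat − PEEP) × Vt = 0.5 × (23 − 13) × 0.420 L = 0.5 × 10.0 × 0.420 = 2.1 L·cmH2O.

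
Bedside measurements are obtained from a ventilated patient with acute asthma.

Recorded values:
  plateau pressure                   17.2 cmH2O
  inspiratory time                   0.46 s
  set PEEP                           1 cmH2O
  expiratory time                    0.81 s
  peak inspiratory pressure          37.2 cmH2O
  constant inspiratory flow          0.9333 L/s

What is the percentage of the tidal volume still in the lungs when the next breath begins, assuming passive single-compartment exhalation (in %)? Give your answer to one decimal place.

24.0

Vt = flow × Ti = 0.9333 L/s × 0.46 s × 1000 mL/L = 429.32 mL.
R = (PIP − Pplat)/V̇ = (37.2 − 17.2) / 0.9333 = 20.0/0.9333 = 21.429 cmH2O·s/L.
C = Vt/(Pplat − PEEP) = 429.32 / (17.2 − 1) = 429.32/16.2 = 26.501 mL/cmH2O.
τ = R × C = 21.429 × 0.0265 L/cmH2O = 0.5679 s.
Fraction remaining at end-expiration = e^(−Te/τ) = e^(−0.81/0.5679) = 0.2402 → 24.02%.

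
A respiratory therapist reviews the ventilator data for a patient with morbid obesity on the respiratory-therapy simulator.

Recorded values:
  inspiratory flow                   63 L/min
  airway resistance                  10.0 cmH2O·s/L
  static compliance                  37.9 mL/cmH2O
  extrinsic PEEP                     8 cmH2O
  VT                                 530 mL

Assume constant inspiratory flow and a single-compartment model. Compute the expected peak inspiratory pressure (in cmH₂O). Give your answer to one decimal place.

32.5

Flow: 63 L/min ÷ 60 = 1.05 L/s.
Equation of motion (constant flow): PIP = Vt/C + R·V̇ + PEEP.
PIP = 530/37.9 + 10.0×1.05 + 8 = 13.984 + 10.5 + 8 = 32.484 cmH2O.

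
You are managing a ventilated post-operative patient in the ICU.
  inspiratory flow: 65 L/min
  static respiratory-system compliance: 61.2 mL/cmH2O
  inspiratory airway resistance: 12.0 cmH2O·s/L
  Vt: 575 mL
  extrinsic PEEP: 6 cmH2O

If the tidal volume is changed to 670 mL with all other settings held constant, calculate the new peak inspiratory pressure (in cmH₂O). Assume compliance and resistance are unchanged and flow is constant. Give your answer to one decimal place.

29.9

Flow: 65 L/min ÷ 60 = 1.0833 L/s.
PIP = Vt/C + R·V̇ + PEEP (constant-flow equation of motion).
Only the elastic term changes: ΔPIP = ΔVt / C = (670 − 575) / 61.2 = 1.552 cmH2O.
Original PIP = 575/61.2 + 12.0×1.0833 + 6 = 28.395 cmH2O; new PIP = 28.395 + (1.552) = 29.947 cmH2O.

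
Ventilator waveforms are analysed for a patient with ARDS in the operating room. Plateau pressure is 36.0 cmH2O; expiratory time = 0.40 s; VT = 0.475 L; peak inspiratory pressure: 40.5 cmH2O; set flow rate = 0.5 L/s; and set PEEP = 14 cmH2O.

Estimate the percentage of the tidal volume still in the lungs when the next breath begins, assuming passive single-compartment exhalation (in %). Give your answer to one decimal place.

12.8

R = (PIP − Pplat)/V̇ = (40.5 − 36.0) / 0.5 = 4.5/0.5 = 9.0 cmH2O·s/L.
C = Vt/(Pplat − PEEP) = 475.0 / (36.0 − 14) = 475.0/22.0 = 21.591 mL/cmH2O.
τ = R × C = 9.0 × 0.02159 L/cmH2O = 0.1943 s.
Fraction remaining at end-expiration = e^(−Te/τ) = e^(−0.40/0.1943) = 0.1276 → 12.76%.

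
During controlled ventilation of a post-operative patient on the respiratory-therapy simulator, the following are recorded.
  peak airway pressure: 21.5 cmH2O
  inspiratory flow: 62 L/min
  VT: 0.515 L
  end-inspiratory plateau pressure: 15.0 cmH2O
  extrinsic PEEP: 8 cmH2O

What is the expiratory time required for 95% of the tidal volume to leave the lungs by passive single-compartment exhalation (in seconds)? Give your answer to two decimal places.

1.39

Flow: 62 L/min ÷ 60 = 1.0333 L/s.
R = (PIP − Pplat)/V̇ = (21.5 − 15.0) / 1.0333 = 6.5/1.0333 = 6.291 cmH2O·s/L.
C = Vt/(Pplat − PEEP) = 515.0 / (15.0 − 8) = 515.0/7.0 = 73.571 mL/cmH2O.
τ = R × C = 6.291 × 0.07357 L/cmH2O = 0.4628 s.
t = −τ·ln(1 − 0.95) = −0.4628·ln(0.05) = 1.386 s.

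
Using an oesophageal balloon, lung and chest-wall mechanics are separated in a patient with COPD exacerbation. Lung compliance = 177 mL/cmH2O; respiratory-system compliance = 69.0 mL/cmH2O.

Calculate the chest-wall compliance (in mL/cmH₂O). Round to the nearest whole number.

1/Ccw = 1/Crs − 1/CL.
1/Ccw = 1/69.0 − 1/177 = 0.008843.
Ccw = 113.08 mL/cmH2O.

113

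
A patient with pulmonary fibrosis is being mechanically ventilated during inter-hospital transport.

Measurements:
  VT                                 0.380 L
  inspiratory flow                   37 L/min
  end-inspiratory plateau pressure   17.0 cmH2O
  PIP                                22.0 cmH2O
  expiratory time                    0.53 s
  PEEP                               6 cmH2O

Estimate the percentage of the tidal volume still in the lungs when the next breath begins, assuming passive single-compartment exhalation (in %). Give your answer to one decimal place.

15.1

Flow: 37 L/min ÷ 60 = 0.6167 L/s.
R = (PIP − Pplat)/V̇ = (22.0 − 17.0) / 0.6167 = 5.0/0.6167 = 8.108 cmH2O·s/L.
C = Vt/(Pplat − PEEP) = 380.0 / (17.0 − 6) = 380.0/11.0 = 34.545 mL/cmH2O.
τ = R × C = 8.108 × 0.03455 L/cmH2O = 0.2801 s.
Fraction remaining at end-expiration = e^(−Te/τ) = e^(−0.53/0.2801) = 0.1507 → 15.07%.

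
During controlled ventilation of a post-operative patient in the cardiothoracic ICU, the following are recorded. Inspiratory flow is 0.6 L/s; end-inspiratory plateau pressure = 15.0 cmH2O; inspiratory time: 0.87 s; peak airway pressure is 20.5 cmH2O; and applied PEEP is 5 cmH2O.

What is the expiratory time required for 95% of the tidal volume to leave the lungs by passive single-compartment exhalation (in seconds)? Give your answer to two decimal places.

Vt = flow × Ti = 0.6 L/s × 0.87 s × 1000 mL/L = 522.0 mL.
R = (PIP − Pplat)/V̇ = (20.5 − 15.0) / 0.6 = 5.5/0.6 = 9.167 cmH2O·s/L.
C = Vt/(Pplat − PEEP) = 522.0 / (15.0 − 5) = 522.0/10.0 = 52.2 mL/cmH2O.
τ = R × C = 9.167 × 0.0522 L/cmH2O = 0.4785 s.
t = −τ·ln(1 − 0.95) = −0.4785·ln(0.05) = 1.433 s.

1.43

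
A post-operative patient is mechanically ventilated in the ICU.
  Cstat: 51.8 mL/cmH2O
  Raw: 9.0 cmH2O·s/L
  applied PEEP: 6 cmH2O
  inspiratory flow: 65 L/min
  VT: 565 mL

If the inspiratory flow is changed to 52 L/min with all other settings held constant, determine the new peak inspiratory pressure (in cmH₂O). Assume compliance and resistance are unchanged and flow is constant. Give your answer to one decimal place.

Flow: 65 L/min ÷ 60 = 1.0833 L/s.
New flow: 52 L/min ÷ 60 = 0.8667 L/s.
PIP = Vt/C + R·V̇ + PEEP (constant-flow equation of motion).
Only the resistive term changes: ΔPIP = R × ΔV̇ = 9.0 × (0.8667 − 1.0833) = 9.0 × -0.2166 = -1.949 cmH2O.
Original PIP = 565/51.8 + 9.0×1.0833 + 6 = 26.657 cmH2O; new PIP = 26.657 + (-1.949) = 24.708 cmH2O.

24.7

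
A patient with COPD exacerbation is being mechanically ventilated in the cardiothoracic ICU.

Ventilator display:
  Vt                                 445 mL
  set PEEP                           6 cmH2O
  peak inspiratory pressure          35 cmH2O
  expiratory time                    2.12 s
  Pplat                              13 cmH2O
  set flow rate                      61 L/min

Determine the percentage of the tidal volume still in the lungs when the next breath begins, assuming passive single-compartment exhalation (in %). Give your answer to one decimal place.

21.4

Flow: 61 L/min ÷ 60 = 1.0167 L/s.
R = (PIP − Pplat)/V̇ = (35 − 13) / 1.0167 = 22.0/1.0167 = 21.639 cmH2O·s/L.
C = Vt/(Pplat − PEEP) = 445.0 / (13 − 6) = 445.0/7.0 = 63.571 mL/cmH2O.
τ = R × C = 21.639 × 0.06357 L/cmH2O = 1.376 s.
Fraction remaining at end-expiration = e^(−Te/τ) = e^(−2.12/1.376) = 0.2142 → 21.42%.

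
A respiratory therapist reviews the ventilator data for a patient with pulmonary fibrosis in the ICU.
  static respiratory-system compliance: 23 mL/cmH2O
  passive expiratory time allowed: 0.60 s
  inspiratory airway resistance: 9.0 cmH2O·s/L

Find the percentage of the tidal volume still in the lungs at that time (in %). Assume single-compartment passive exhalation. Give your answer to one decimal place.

5.5

τ = R × C = 9.0 × 23 mL/cmH2O = 9.0 × 0.023 L/cmH2O = 0.207 s.
Passive exhalation: V(t)/V₀ = e^(−t/τ) = e^(−0.60/0.207) = 0.0551.
Fraction remaining = 0.0551 → 5.51%.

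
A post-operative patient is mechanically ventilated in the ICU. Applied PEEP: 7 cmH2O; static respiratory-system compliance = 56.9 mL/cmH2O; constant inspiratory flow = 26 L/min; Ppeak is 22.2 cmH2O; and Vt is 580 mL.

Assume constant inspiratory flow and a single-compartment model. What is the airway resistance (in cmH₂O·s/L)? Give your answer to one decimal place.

11.6

Flow: 26 L/min ÷ 60 = 0.4333 L/s.
Equation of motion (constant flow): PIP = Vt/C + R·V̇ + PEEP.
R·V̇ = PIP − Vt/C − PEEP = 22.2 − 580/56.9 − 7 = 22.2 − 10.193 − 7 = 5.007 cmH2O.
R = 5.007 / 0.4333 = 11.556 cmH2O·s/L.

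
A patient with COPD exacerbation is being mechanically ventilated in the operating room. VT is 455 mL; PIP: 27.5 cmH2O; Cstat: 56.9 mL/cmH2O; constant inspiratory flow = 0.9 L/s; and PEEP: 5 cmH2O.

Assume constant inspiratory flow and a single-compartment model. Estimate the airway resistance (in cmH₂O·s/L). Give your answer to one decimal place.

Equation of motion (constant flow): PIP = Vt/C + R·V̇ + PEEP.
R·V̇ = PIP − Vt/C − PEEP = 27.5 − 455/56.9 − 5 = 27.5 − 7.996 − 5 = 14.504 cmH2O.
R = 14.504 / 0.9 = 16.116 cmH2O·s/L.

16.1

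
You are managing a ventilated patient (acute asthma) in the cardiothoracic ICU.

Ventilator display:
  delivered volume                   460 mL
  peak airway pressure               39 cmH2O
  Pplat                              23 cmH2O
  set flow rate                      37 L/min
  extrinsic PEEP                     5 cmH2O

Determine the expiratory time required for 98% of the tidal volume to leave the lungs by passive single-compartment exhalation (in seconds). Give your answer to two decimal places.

Flow: 37 L/min ÷ 60 = 0.6167 L/s.
R = (PIP − Pplat)/V̇ = (39 − 23) / 0.6167 = 16.0/0.6167 = 25.945 cmH2O·s/L.
C = Vt/(Pplat − PEEP) = 460.0 / (23 − 5) = 460.0/18.0 = 25.556 mL/cmH2O.
τ = R × C = 25.945 × 0.02556 L/cmH2O = 0.6632 s.
t = −τ·ln(1 − 0.98) = −0.6632·ln(0.02) = 2.594 s.

2.59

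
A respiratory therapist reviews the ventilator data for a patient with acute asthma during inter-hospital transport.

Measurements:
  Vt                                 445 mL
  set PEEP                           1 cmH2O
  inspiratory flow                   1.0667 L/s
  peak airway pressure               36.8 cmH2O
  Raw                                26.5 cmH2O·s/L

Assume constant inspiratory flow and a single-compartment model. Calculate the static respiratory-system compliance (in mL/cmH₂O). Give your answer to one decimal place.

59.1

Equation of motion (constant flow): PIP = Vt/C + R·V̇ + PEEP.
Vt/C = PIP − R·V̇ − PEEP = 36.8 − 26.5×1.0667 − 1 = 36.8 − 28.268 − 1 = 7.532 cmH2O.
C = Vt / 7.532 = 445 / 7.532 = 59.081 mL/cmH2O.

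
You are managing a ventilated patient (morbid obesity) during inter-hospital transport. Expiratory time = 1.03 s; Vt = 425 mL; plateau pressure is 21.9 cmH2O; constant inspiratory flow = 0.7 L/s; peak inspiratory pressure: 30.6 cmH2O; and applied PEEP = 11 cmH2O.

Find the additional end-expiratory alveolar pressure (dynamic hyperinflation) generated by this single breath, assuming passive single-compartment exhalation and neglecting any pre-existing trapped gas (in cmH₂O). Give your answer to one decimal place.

R = (PIP − Pplat)/V̇ = (30.6 − 21.9) / 0.7 = 8.7/0.7 = 12.429 cmH2O·s/L.
C = Vt/(Pplat − PEEP) = 425.0 / (21.9 − 11) = 425.0/10.9 = 38.991 mL/cmH2O.
τ = R × C = 12.429 × 0.03899 L/cmH2O = 0.4846 s.
Fraction remaining = e^(−Te/τ) = e^(−1.03/0.4846) = 0.1194; trapped volume = 425.0 × 0.1194 = 50.745 mL.
Additional alveolar pressure from trapping ≈ V_trapped / C = 50.745 / 38.991 = 1.301 cmH2O.

1.3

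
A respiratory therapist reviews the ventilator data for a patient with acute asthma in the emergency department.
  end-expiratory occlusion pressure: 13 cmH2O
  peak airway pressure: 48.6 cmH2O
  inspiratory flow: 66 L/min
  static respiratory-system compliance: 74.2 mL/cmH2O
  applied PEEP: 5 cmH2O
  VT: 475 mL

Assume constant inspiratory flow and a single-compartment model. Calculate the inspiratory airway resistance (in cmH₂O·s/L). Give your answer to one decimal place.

26.5

Flow: 66 L/min ÷ 60 = 1.1 L/s.
Total PEEP = 13 cmH2O (set 5 + intrinsic 8); this is the baseline alveolar pressure.
Equation of motion (constant flow): PIP = Vt/C + R·V̇ + PEEP.
R·V̇ = PIP − Vt/C − PEEP = 48.6 − 475/74.2 − 13 = 48.6 − 6.402 − 13 = 29.198 cmH2O.
R = 29.198 / 1.1 = 26.544 cmH2O·s/L.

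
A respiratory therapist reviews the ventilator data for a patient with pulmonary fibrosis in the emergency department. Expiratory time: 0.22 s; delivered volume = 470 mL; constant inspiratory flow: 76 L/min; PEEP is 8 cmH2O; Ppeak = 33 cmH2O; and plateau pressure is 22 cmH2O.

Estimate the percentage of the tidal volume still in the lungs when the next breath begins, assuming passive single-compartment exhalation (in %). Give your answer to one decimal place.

47.0

Flow: 76 L/min ÷ 60 = 1.2667 L/s.
R = (PIP − Pplat)/V̇ = (33 − 22) / 1.2667 = 11.0/1.2667 = 8.684 cmH2O·s/L.
C = Vt/(Pplat − PEEP) = 470.0 / (22 − 8) = 470.0/14.0 = 33.571 mL/cmH2O.
τ = R × C = 8.684 × 0.03357 L/cmH2O = 0.2915 s.
Fraction remaining at end-expiration = e^(−Te/τ) = e^(−0.22/0.2915) = 0.4701 → 47.01%.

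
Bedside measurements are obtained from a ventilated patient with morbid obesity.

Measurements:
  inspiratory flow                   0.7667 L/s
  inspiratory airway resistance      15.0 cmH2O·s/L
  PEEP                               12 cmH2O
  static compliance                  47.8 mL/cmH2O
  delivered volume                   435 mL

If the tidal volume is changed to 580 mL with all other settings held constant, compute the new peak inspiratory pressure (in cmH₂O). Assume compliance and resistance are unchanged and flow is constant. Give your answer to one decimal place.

PIP = Vt/C + R·V̇ + PEEP (constant-flow equation of motion).
Only the elastic term changes: ΔPIP = ΔVt / C = (580 − 435) / 47.8 = 3.033 cmH2O.
Original PIP = 435/47.8 + 15.0×0.7667 + 12 = 32.601 cmH2O; new PIP = 32.601 + (3.033) = 35.634 cmH2O.

35.6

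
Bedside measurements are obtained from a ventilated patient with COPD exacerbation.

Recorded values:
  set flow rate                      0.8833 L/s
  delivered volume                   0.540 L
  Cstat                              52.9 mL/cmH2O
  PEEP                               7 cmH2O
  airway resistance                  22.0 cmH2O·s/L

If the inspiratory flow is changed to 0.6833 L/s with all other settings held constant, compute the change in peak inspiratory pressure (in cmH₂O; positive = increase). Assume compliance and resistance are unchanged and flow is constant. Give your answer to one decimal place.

PIP = Vt/C + R·V̇ + PEEP (constant-flow equation of motion).
Only the resistive term changes: ΔPIP = R × ΔV̇ = 22.0 × (0.6833 − 0.8833) = 22.0 × -0.2 = -4.4 cmH2O.

-4.4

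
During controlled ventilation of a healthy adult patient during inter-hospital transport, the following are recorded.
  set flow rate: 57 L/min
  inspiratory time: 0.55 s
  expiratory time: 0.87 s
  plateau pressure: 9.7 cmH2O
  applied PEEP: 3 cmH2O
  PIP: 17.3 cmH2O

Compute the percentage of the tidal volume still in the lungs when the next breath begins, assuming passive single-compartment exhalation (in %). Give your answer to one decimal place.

Flow: 57 L/min ÷ 60 = 0.95 L/s.
Vt = flow × Ti = 0.95 L/s × 0.55 s × 1000 mL/L = 522.5 mL.
R = (PIP − Pplat)/V̇ = (17.3 − 9.7) / 0.95 = 7.6/0.95 = 8.0 cmH2O·s/L.
C = Vt/(Pplat − PEEP) = 522.5 / (9.7 − 3) = 522.5/6.7 = 77.985 mL/cmH2O.
τ = R × C = 8.0 × 0.07799 L/cmH2O = 0.6239 s.
Fraction remaining at end-expiration = e^(−Te/τ) = e^(−0.87/0.6239) = 0.248 → 24.8%.

24.8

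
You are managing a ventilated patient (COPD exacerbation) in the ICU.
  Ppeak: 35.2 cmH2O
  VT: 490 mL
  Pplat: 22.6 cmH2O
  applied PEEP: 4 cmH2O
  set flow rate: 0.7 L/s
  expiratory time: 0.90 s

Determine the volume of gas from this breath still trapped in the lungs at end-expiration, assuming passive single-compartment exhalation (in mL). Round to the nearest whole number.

R = (PIP − Pplat)/V̇ = (35.2 − 22.6) / 0.7 = 12.6/0.7 = 18.0 cmH2O·s/L.
C = Vt/(Pplat − PEEP) = 490.0 / (22.6 − 4) = 490.0/18.6 = 26.344 mL/cmH2O.
τ = R × C = 18.0 × 0.02634 L/cmH2O = 0.4741 s.
Fraction remaining = e^(−Te/τ) = e^(−0.90/0.4741) = 0.1498.
Trapped volume = 490.0 × 0.1498 = 73.402 mL.

73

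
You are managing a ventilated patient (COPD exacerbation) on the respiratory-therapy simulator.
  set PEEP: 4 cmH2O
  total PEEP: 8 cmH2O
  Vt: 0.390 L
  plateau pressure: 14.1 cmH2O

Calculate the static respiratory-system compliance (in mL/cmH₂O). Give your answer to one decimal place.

63.9

End-expiratory occlusion gives total PEEP = 8 cmH2O (intrinsic PEEP = 8 − 4 = 4). Use total PEEP for the elastic gradient.
Cstat = Vt / (Pplat − PEEPtotal) = 390 / (14.1 − 8) = 390 / 6.1 = 63.934 mL/cmH2O.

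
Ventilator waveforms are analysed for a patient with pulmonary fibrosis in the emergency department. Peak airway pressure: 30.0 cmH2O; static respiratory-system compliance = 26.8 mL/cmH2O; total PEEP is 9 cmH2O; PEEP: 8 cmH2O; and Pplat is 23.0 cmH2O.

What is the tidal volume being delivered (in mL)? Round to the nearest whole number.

End-expiratory occlusion gives total PEEP = 9 cmH2O (intrinsic PEEP = 9 − 8 = 1). Use total PEEP for the elastic gradient.
Vt = Cstat × (Pplat − PEEPtotal) = 26.8 × (23.0 − 9) = 26.8 × 14.0 = 375.2 mL.

375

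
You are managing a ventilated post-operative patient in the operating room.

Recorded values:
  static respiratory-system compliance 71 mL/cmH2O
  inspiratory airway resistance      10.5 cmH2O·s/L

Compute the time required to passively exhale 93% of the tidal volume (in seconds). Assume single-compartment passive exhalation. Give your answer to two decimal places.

τ = R × C = 10.5 × 71 mL/cmH2O = 10.5 × 0.071 L/cmH2O = 0.7455 s.
Exhaled fraction f = 1 − e^(−t/τ) → t = −τ·ln(1 − f) = −0.7455·ln(0.07) = 1.982 s.

1.98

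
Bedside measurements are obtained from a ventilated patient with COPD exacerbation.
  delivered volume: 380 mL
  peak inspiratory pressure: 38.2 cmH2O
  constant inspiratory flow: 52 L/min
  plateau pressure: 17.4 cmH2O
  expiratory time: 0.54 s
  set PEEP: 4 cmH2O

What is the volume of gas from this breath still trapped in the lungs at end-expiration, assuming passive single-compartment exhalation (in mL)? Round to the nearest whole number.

172

Flow: 52 L/min ÷ 60 = 0.8667 L/s.
R = (PIP − Pplat)/V̇ = (38.2 − 17.4) / 0.8667 = 20.8/0.8667 = 23.999 cmH2O·s/L.
C = Vt/(Pplat − PEEP) = 380.0 / (17.4 − 4) = 380.0/13.4 = 28.358 mL/cmH2O.
τ = R × C = 23.999 × 0.02836 L/cmH2O = 0.6806 s.
Fraction remaining = e^(−Te/τ) = e^(−0.54/0.6806) = 0.4523.
Trapped volume = 380.0 × 0.4523 = 171.87 mL.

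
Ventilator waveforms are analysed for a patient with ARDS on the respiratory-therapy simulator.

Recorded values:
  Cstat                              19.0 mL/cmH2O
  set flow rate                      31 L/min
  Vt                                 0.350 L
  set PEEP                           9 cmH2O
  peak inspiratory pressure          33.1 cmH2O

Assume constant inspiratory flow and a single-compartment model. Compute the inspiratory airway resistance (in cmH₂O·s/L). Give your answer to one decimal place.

11.0

Flow: 31 L/min ÷ 60 = 0.5167 L/s.
Equation of motion (constant flow): PIP = Vt/C + R·V̇ + PEEP.
R·V̇ = PIP − Vt/C − PEEP = 33.1 − 350/19.0 − 9 = 33.1 − 18.421 − 9 = 5.679 cmH2O.
R = 5.679 / 0.5167 = 10.991 cmH2O·s/L.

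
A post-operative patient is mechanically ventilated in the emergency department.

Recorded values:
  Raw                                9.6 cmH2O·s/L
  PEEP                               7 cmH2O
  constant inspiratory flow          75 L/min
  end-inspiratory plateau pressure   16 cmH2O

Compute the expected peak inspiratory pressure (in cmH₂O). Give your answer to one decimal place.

28.0

Flow: 75 L/min ÷ 60 = 1.25 L/s.
PIP = Pplat + Raw × flow = 16 + 9.6 × 1.25 = 16 + 12.0 = 28.0 cmH2O.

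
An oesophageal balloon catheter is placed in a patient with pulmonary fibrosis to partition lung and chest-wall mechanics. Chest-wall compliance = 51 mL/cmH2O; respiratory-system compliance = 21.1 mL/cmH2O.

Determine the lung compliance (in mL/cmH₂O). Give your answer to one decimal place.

1/CL = 1/Crs − 1/Ccw.
1/CL = 1/21.1 − 1/51 = 0.02779.
CL = 35.984 mL/cmH2O.

36.0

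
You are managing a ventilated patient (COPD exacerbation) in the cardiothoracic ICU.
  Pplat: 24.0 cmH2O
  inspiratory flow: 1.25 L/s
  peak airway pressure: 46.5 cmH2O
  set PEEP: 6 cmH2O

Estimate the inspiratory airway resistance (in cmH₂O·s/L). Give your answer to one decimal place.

Raw = (PIP − Pplat) / flow = (46.5 − 24.0) / 1.25 = 22.5 / 1.25 = 18.0 cmH2O·s/L.

18.0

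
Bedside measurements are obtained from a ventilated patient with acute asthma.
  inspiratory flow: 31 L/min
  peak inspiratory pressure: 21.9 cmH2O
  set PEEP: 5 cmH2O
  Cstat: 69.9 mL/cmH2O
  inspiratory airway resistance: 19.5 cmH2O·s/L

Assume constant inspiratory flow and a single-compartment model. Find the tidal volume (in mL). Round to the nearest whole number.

477

Flow: 31 L/min ÷ 60 = 0.5167 L/s.
Equation of motion (constant flow): PIP = Vt/C + R·V̇ + PEEP.
Vt/C = PIP − R·V̇ − PEEP = 21.9 − 10.076 − 5 = 6.824 cmH2O.
Vt = C × 6.824 = 69.9 × 6.824 = 477.0 mL.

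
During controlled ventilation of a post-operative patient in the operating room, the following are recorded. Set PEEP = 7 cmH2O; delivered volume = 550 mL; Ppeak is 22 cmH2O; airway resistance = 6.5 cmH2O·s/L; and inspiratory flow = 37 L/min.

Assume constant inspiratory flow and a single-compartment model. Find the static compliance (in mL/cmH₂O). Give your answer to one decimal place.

50.0

Flow: 37 L/min ÷ 60 = 0.6167 L/s.
Equation of motion (constant flow): PIP = Vt/C + R·V̇ + PEEP.
Vt/C = PIP − R·V̇ − PEEP = 22 − 6.5×0.6167 − 7 = 22 − 4.009 − 7 = 10.991 cmH2O.
C = Vt / 10.991 = 550 / 10.991 = 50.041 mL/cmH2O.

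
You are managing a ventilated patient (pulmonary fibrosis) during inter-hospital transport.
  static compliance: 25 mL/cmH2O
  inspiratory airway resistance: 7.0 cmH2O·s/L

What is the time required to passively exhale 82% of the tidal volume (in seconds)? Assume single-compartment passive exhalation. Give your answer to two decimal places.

τ = R × C = 7.0 × 25 mL/cmH2O = 7.0 × 0.025 L/cmH2O = 0.175 s.
Exhaled fraction f = 1 − e^(−t/τ) → t = −τ·ln(1 − f) = −0.175·ln(0.18) = 0.3001 s.

0.30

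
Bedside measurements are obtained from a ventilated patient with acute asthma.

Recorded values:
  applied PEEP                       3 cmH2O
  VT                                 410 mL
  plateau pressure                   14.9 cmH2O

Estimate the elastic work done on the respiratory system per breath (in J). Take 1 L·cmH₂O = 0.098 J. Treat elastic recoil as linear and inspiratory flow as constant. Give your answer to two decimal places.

0.24

Elastic work ≈ ½ × (Pplat − PEEP) × Vt = 0.5 × (14.9 − 3) × 0.410 L = 0.5 × 11.9 × 0.410 = 2.44 L·cmH2O.
× 0.098 J/(L·cmH2O) → 0.2391 J.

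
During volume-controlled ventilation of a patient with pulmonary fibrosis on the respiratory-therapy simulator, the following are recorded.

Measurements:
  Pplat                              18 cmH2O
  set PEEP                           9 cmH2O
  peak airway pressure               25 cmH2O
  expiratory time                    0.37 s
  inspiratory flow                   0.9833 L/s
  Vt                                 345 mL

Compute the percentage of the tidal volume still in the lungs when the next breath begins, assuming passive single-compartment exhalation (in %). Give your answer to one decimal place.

25.8

R = (PIP − Pplat)/V̇ = (25 − 18) / 0.9833 = 7.0/0.9833 = 7.119 cmH2O·s/L.
C = Vt/(Pplat − PEEP) = 345.0 / (18 − 9) = 345.0/9.0 = 38.333 mL/cmH2O.
τ = R × C = 7.119 × 0.03833 L/cmH2O = 0.2729 s.
Fraction remaining at end-expiration = e^(−Te/τ) = e^(−0.37/0.2729) = 0.2577 → 25.77%.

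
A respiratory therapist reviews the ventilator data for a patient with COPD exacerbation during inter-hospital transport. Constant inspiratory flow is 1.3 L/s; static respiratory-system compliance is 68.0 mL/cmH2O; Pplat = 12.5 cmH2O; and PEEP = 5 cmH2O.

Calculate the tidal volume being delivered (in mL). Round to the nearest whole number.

Vt = Cstat × (Pplat − PEEP) = 68.0 × (12.5 − 5) = 68.0 × 7.5 = 510.0 mL.

510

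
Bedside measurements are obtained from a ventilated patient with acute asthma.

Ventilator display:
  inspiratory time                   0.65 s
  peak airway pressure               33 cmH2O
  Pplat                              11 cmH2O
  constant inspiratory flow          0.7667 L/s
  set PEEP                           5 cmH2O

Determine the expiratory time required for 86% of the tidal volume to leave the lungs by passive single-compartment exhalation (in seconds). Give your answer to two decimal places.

4.69

Vt = flow × Ti = 0.7667 L/s × 0.65 s × 1000 mL/L = 498.36 mL.
R = (PIP − Pplat)/V̇ = (33 − 11) / 0.7667 = 22.0/0.7667 = 28.694 cmH2O·s/L.
C = Vt/(Pplat − PEEP) = 498.36 / (11 − 5) = 498.36/6.0 = 83.06 mL/cmH2O.
τ = R × C = 28.694 × 0.08306 L/cmH2O = 2.383 s.
t = −τ·ln(1 − 0.86) = −2.383·ln(0.14) = 4.685 s.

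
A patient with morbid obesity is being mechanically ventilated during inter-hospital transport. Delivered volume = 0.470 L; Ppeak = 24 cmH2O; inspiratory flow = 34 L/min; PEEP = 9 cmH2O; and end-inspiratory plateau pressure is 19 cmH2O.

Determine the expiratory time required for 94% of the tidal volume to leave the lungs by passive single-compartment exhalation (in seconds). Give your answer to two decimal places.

Flow: 34 L/min ÷ 60 = 0.5667 L/s.
R = (PIP − Pplat)/V̇ = (24 − 19) / 0.5667 = 5.0/0.5667 = 8.823 cmH2O·s/L.
C = Vt/(Pplat − PEEP) = 470.0 / (19 − 9) = 470.0/10.0 = 47.0 mL/cmH2O.
τ = R × C = 8.823 × 0.047 L/cmH2O = 0.4147 s.
t = −τ·ln(1 − 0.94) = −0.4147·ln(0.06) = 1.167 s.

1.17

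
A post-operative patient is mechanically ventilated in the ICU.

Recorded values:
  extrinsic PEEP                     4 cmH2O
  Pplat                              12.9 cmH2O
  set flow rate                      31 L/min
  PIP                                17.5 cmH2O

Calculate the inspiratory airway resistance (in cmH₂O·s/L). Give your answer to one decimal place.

Flow: 31 L/min ÷ 60 = 0.5167 L/s.
Raw = (PIP − Pplat) / flow = (17.5 − 12.9) / 0.5167 = 4.6 / 0.5167 = 8.903 cmH2O·s/L.

8.9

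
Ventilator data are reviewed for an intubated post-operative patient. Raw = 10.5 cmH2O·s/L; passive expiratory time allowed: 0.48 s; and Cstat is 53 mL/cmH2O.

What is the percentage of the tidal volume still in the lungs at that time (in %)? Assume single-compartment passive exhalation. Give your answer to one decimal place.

τ = R × C = 10.5 × 53 mL/cmH2O = 10.5 × 0.053 L/cmH2O = 0.5565 s.
Passive exhalation: V(t)/V₀ = e^(−t/τ) = e^(−0.48/0.5565) = 0.4221.
Fraction remaining = 0.4221 → 42.21%.

42.2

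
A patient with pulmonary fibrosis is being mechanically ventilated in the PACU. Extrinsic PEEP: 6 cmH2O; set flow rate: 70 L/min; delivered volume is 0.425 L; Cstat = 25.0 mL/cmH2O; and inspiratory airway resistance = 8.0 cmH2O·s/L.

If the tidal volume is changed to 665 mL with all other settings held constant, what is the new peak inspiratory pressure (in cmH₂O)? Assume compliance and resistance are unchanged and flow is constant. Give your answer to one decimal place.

Flow: 70 L/min ÷ 60 = 1.1667 L/s.
PIP = Vt/C + R·V̇ + PEEP (constant-flow equation of motion).
Only the elastic term changes: ΔPIP = ΔVt / C = (665 − 425) / 25.0 = 9.6 cmH2O.
Original PIP = 425/25.0 + 8.0×1.1667 + 6 = 32.334 cmH2O; new PIP = 32.334 + (9.6) = 41.934 cmH2O.

41.9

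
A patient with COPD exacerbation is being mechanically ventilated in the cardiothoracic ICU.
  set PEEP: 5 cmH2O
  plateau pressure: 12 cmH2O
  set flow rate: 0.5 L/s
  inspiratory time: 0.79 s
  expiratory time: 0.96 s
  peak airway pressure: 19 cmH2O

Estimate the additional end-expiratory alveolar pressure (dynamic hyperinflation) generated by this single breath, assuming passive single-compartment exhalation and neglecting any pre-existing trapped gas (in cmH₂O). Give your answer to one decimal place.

Vt = flow × Ti = 0.5 L/s × 0.79 s × 1000 mL/L = 395.0 mL.
R = (PIP − Pplat)/V̇ = (19 − 12) / 0.5 = 7.0/0.5 = 14.0 cmH2O·s/L.
C = Vt/(Pplat − PEEP) = 395.0 / (12 − 5) = 395.0/7.0 = 56.429 mL/cmH2O.
τ = R × C = 14.0 × 0.05643 L/cmH2O = 0.79 s.
Fraction remaining = e^(−Te/τ) = e^(−0.96/0.79) = 0.2967; trapped volume = 395.0 × 0.2967 = 117.2 mL.
Additional alveolar pressure from trapping ≈ V_trapped / C = 117.2 / 56.429 = 2.077 cmH2O.

2.1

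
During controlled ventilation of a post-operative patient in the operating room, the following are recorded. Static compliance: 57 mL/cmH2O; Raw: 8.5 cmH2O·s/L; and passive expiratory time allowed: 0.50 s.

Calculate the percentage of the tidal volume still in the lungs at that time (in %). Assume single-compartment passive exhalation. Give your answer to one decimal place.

τ = R × C = 8.5 × 57 mL/cmH2O = 8.5 × 0.057 L/cmH2O = 0.4845 s.
Passive exhalation: V(t)/V₀ = e^(−t/τ) = e^(−0.50/0.4845) = 0.3563.
Fraction remaining = 0.3563 → 35.63%.

35.6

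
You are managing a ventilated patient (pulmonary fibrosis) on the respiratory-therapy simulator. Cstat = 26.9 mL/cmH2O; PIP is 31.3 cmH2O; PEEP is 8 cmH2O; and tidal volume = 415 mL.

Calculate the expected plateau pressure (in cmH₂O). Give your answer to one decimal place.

23.4

Pplat = PEEP + Vt / Cstat = 8 + 415 / 26.9 = 8 + 15.428 = 23.428 cmH2O.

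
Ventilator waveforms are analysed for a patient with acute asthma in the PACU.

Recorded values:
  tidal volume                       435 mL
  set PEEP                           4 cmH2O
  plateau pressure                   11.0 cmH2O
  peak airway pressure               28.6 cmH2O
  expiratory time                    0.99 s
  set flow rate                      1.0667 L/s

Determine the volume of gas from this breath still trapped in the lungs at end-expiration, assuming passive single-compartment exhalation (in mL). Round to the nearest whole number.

166

R = (PIP − Pplat)/V̇ = (28.6 − 11.0) / 1.0667 = 17.6/1.0667 = 16.499 cmH2O·s/L.
C = Vt/(Pplat − PEEP) = 435.0 / (11.0 − 4) = 435.0/7.0 = 62.143 mL/cmH2O.
τ = R × C = 16.499 × 0.06214 L/cmH2O = 1.025 s.
Fraction remaining = e^(−Te/τ) = e^(−0.99/1.025) = 0.3807.
Trapped volume = 435.0 × 0.3807 = 165.6 mL.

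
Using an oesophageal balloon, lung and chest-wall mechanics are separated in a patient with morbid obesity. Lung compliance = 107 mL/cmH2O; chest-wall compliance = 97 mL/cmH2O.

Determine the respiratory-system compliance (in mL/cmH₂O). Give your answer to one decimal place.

Lung and chest wall are elastances in series: 1/Crs = 1/CL + 1/Ccw.
1/Crs = 1/107 + 1/97 = 0.01966.
Crs = 50.865 mL/cmH2O.

50.9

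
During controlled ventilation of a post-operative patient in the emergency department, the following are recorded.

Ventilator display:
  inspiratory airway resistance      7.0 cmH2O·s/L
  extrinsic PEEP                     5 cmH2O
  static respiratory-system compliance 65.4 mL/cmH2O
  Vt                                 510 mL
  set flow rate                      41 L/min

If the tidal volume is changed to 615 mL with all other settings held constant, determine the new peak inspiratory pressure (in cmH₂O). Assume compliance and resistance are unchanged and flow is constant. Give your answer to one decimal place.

Flow: 41 L/min ÷ 60 = 0.6833 L/s.
PIP = Vt/C + R·V̇ + PEEP (constant-flow equation of motion).
Only the elastic term changes: ΔPIP = ΔVt / C = (615 − 510) / 65.4 = 1.606 cmH2O.
Original PIP = 510/65.4 + 7.0×0.6833 + 5 = 17.581 cmH2O; new PIP = 17.581 + (1.606) = 19.187 cmH2O.

19.2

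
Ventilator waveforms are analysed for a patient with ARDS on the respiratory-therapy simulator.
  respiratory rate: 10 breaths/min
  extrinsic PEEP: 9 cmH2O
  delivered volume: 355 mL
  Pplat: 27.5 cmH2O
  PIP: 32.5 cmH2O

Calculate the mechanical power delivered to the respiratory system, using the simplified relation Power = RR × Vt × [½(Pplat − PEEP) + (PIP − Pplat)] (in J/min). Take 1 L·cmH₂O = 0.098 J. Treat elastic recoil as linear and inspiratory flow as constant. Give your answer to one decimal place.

5.0

Per-breath work = Vt × [½(Pplat−PEEP) + (PIP−Pplat)] = 0.355 × [0.5×18.5 + 5.0] = 0.355 × 14.25 = 5.059 L·cmH2O.
Power = 10 × 5.059 = 50.59 L·cmH2O/min.
× 0.098 J/(L·cmH2O) → 4.958 J/min.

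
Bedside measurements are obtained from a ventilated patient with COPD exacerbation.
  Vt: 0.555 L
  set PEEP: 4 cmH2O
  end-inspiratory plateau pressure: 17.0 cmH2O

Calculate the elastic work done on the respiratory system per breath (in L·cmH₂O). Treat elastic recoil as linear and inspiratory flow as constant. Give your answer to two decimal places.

3.61

Elastic work ≈ ½ × (Pplat − PEEP) × Vt = 0.5 × (17.0 − 4) × 0.555 L = 0.5 × 13.0 × 0.555 = 3.608 L·cmH2O.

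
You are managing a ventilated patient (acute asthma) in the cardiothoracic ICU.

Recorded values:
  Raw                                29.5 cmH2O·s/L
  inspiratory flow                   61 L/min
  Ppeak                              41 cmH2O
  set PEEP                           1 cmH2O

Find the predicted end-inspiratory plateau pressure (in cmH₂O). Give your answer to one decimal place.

11.0

Flow: 61 L/min ÷ 60 = 1.0167 L/s.
Pplat = PIP − Raw × flow = 41 − 29.5 × 1.0167 = 41 − 29.993 = 11.007 cmH2O.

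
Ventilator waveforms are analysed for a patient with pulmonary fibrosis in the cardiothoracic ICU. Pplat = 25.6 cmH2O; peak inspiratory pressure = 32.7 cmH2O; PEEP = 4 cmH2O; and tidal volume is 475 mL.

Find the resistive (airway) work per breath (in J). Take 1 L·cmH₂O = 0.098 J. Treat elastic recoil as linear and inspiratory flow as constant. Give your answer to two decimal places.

With constant inspiratory flow the resistive pressure is constant at PIP − Pplat = 32.7 − 25.6 = 7.1 cmH2O, so resistive work = 7.1 × 0.475 = 3.373 L·cmH2O.
× 0.098 J/(L·cmH2O) → 0.3306 J.

0.33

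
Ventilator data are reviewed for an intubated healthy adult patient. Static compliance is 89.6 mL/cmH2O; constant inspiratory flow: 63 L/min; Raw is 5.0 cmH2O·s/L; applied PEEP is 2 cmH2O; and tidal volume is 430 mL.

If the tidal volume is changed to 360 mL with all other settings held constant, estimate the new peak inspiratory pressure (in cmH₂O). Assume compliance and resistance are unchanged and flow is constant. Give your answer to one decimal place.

Flow: 63 L/min ÷ 60 = 1.05 L/s.
PIP = Vt/C + R·V̇ + PEEP (constant-flow equation of motion).
Only the elastic term changes: ΔPIP = ΔVt / C = (360 − 430) / 89.6 = -0.7813 cmH2O.
Original PIP = 430/89.6 + 5.0×1.05 + 2 = 12.049 cmH2O; new PIP = 12.049 + (-0.7813) = 11.268 cmH2O.

11.3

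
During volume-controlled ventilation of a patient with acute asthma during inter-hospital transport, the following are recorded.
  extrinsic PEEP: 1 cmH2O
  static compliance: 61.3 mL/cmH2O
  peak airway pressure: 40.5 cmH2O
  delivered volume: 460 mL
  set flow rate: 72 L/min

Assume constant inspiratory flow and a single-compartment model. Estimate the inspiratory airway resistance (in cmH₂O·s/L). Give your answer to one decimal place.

26.7

Flow: 72 L/min ÷ 60 = 1.2 L/s.
Equation of motion (constant flow): PIP = Vt/C + R·V̇ + PEEP.
R·V̇ = PIP − Vt/C − PEEP = 40.5 − 460/61.3 − 1 = 40.5 − 7.504 − 1 = 31.996 cmH2O.
R = 31.996 / 1.2 = 26.663 cmH2O·s/L.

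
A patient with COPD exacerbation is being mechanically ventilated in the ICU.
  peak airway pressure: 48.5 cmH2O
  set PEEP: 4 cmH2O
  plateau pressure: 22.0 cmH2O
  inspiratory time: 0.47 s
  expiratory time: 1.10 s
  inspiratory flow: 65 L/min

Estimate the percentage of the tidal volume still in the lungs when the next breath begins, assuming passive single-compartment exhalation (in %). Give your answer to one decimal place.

20.4

Flow: 65 L/min ÷ 60 = 1.0833 L/s.
Vt = flow × Ti = 1.0833 L/s × 0.47 s × 1000 mL/L = 509.15 mL.
R = (PIP − Pplat)/V̇ = (48.5 − 22.0) / 1.0833 = 26.5/1.0833 = 24.462 cmH2O·s/L.
C = Vt/(Pplat − PEEP) = 509.15 / (22.0 − 4) = 509.15/18.0 = 28.286 mL/cmH2O.
τ = R × C = 24.462 × 0.02829 L/cmH2O = 0.692 s.
Fraction remaining at end-expiration = e^(−Te/τ) = e^(−1.10/0.692) = 0.204 → 20.4%.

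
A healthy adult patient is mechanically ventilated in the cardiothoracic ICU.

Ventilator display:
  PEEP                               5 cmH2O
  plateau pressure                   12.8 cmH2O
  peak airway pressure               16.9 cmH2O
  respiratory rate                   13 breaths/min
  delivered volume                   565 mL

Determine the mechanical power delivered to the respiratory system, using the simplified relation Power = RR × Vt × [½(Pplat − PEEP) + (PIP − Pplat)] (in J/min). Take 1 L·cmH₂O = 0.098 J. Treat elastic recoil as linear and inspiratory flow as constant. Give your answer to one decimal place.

5.8

Per-breath work = Vt × [½(Pplat−PEEP) + (PIP−Pplat)] = 0.565 × [0.5×7.8 + 4.1] = 0.565 × 8.0 = 4.52 L·cmH2O.
Power = 13 × 4.52 = 58.76 L·cmH2O/min.
× 0.098 J/(L·cmH2O) → 5.758 J/min.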